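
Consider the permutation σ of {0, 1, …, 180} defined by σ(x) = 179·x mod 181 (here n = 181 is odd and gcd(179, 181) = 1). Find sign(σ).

-1

Orbit of 173 under x↦179x: [173, 16, 149, 64, 53, 75, 31]… (length divides ord_181(179)).
Decompose π into cycles: lengths [180, 1] (2 cycles, including the fixed point 0).
n − c = 181 − 2 = 179; sign = (−1)^179 = -1.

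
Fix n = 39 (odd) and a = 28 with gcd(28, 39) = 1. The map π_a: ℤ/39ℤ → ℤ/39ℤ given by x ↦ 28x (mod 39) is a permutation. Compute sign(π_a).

-1

Orbit of 4 under x↦28x: [4, 34, 16, 19, 25, 37, 22]… (length divides ord_39(28)).
π_28 has 6 disjoint cycles with lengths [12, 12, 12, 1, 1, 1] on {0,…,38}.
n − c = 39 − 6 = 33; sign = (−1)^33 = -1.
Check: (28/39) = -1 by Zolotarev.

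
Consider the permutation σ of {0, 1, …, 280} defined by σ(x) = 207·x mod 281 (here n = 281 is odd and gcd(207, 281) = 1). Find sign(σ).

-1

Trace 201: π^k(201) = [201, 19, 280, 74, 144, 22, 58] for k=0..6.
2 cycles of lengths [280, 1].
With 2 cycles on 281 points, sign = (−1)^{281−2} = -1.
Zolotarev: (207|281) = -1, matching the cycle-count sign.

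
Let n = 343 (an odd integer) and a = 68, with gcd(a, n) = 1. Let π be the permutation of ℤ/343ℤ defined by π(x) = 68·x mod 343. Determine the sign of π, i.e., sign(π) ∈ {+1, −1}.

Start at x=226: 226 → 276 → 246 → 264 → 116 → 342 → 275 → … (one orbit).
16 cycles of lengths [42, 42, 42, 42, 42, 42, 42, 6, 6, 6, 6, 6, 6, 6, 6, 1].
16 cycles on 343: each ℓ→(−1)^(ℓ−1), product (−1)^327 = -1.
The Jacobi symbol (68|343) = -1 (Zolotarev) agrees.

-1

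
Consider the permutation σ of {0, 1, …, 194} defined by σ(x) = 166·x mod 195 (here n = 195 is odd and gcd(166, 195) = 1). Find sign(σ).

+1

Start at x=61: 61 → 181 → 16 → 121 → 1 → 166 → 61 (one orbit).
Cycle type of π: 6×30 + 1×15; total 45 cycles.
With 45 cycles on 195 points, sign = (−1)^{195−45} = +1.
Zolotarev: (166|195) = +1, matching the cycle-count sign.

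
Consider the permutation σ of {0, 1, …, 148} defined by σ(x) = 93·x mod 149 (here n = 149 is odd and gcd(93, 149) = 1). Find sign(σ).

-1

Orbit of 77 under x↦93x: [77, 9, 92, 63, 48, 143, 38]… (length divides ord_149(93)).
π_93 has 2 disjoint cycles with lengths [148, 1] on {0,…,148}.
sign(π) = (−1)^{n − #cycles} = (−1)^{149−2} = (−1)^147 = -1.
Zolotarev: (93|149) = -1, matching the cycle-count sign.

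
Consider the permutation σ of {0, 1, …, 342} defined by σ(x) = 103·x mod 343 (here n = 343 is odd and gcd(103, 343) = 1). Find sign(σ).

Start at x=116: 116 → 286 → 303 → 339 → 274 → 96 → 284 → … (one orbit).
4 cycles of lengths [294, 42, 6, 1].
With 4 cycles on 343 points, sign = (−1)^{343−4} = -1.

-1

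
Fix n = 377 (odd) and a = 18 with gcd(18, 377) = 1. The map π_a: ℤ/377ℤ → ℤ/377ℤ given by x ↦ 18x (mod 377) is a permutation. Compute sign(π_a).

+1

Start at x=359: 359 → 53 → 200 → 207 → 333 → 339 → 70 → … (one orbit).
The orbit structure of x ↦ 18x mod 377: 17 orbits of sizes [28, 28, 28, 28, 28, 28, 28, 28, 28, 28, 28, 28, 28, 4, 4, 4, 1].
With 17 cycles on 377 points, sign = (−1)^{377−17} = +1.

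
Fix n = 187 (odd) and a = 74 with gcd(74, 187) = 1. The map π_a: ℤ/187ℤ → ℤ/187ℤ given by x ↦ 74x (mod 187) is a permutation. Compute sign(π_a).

+1

Start at x=67: 67 → 96 → 185 → 39 → 81 → 10 → 179 → … (one orbit).
Cycle lengths of π_74 on ℤ/187ℤ: [80, 80, 16, 10, 1]; 5 cycles in total.
With 5 cycles on 187 points, sign = (−1)^{187−5} = +1.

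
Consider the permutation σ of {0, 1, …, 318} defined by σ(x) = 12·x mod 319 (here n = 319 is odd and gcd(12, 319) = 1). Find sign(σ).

-1

Trace 144: π^k(144) = [144, 133, 1, 12] for k=0..3.
The orbit structure of x ↦ 12x mod 319: 88 orbits of sizes [4, 4, 4, 4, 4, 4, 4, 4, 4, 4, 4, 4, 4, 4, 4, 4, 4, 4, 4, 4, 4, 4, 4, 4, 4, 4, 4, 4, 4, 4, 4, 4, 4, 4, 4, 4, 4, 4, 4, 4, 4, 4, 4, 4, 4, 4, 4, 4, 4, 4, 4, 4, 4, 4, 4, 4, 4, 4, 4, 4, 4, 4, 4, 4, 4, 4, 4, 4, 4, 4, 4, 4, 4, 4, 4, 4, 4, 1, 1, 1, 1, 1, 1, 1, 1, 1, 1, 1].
With 88 cycles on 319 points, sign = (−1)^{319−88} = -1.
(12|319)_J = -1 (Zolotarev's lemma cross-check).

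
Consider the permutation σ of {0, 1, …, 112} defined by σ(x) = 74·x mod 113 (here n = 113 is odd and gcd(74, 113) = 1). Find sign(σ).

Orbit of 87 under x↦74x: [87, 110, 4, 70, 95, 24, 81]… (length divides ord_113(74)).
Cycle lengths of π_74 on ℤ/113ℤ: [112, 1]; 2 cycles in total.
Σ(ℓ_i−1) = 113−2 = 111; sign = (−1)^111 = -1.

-1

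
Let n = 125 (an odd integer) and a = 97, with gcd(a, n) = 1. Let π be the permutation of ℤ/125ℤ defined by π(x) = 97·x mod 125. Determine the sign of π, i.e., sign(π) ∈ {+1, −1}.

Start at x=66: 66 → 27 → 119 → 43 → 46 → 87 → 64 → … (one orbit).
Cycle lengths of π_97 on ℤ/125ℤ: [100, 20, 4, 1]; 4 cycles in total.
Σ(ℓ_i−1) = 125−4 = 121; sign = (−1)^121 = -1.
Via Zolotarev, sign(π_{97}) = (97|125) = -1.

-1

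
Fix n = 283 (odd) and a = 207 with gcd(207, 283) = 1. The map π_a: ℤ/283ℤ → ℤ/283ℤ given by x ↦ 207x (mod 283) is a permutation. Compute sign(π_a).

+1

Trace 86: π^k(86) = [86, 256, 71, 264, 29, 60, 251] for k=0..6.
7 cycles of lengths [47, 47, 47, 47, 47, 47, 1].
n − c = 283 − 7 = 276; sign = (−1)^276 = +1.
(207|283)_J = +1 (Zolotarev's lemma cross-check).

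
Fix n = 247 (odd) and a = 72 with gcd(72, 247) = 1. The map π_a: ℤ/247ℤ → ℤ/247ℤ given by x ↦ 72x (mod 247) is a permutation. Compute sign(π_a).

+1

Orbit of 244 under x↦72x: [244, 31, 9, 154, 220, 32, 81]… (length divides ord_247(72)).
9 cycles of lengths [36, 36, 36, 36, 36, 36, 18, 12, 1].
9 cycles on 247: each ℓ→(−1)^(ℓ−1), product (−1)^238 = +1.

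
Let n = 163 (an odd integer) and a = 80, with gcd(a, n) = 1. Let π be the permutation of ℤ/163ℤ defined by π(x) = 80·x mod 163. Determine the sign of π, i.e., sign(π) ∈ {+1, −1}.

Start at x=16: 16 → 139 → 36 → 109 → 81 → 123 → 60 → … (one orbit).
π_80 has 2 disjoint cycles with lengths [162, 1] on {0,…,162}.
n − c = 163 − 2 = 161; sign = (−1)^161 = -1.
(80|163)_J = -1 (Zolotarev's lemma cross-check).

-1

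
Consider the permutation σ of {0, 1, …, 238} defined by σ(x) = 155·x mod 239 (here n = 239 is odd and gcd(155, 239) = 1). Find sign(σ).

Start at x=54: 54 → 5 → 58 → 147 → 80 → 211 → 201 → … (one orbit).
The orbit structure of x ↦ 155x mod 239: 3 orbits of sizes [119, 119, 1].
239 − 3 = 236 transpositions; sign(π) = (−1)^236 = +1.

+1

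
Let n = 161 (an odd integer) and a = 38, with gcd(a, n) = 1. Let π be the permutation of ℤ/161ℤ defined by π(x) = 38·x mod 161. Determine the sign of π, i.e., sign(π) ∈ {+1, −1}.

+1

Orbit of 125 under x↦38x: [125, 81, 19, 78, 66, 93, 153]… (length divides ord_161(38)).
Decompose π into cycles: lengths [66, 66, 22, 6, 1] (5 cycles, including the fixed point 0).
5 cycles on 161: each ℓ→(−1)^(ℓ−1), product (−1)^156 = +1.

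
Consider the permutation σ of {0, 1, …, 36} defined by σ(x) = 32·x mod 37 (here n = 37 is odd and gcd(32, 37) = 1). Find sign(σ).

-1

Orbit of 19 under x↦32x: [19, 16, 31, 30, 35, 10, 24]… (length divides ord_37(32)).
The orbit structure of x ↦ 32x mod 37: 2 orbits of sizes [36, 1].
sign(π) = (−1)^{n − #cycles} = (−1)^{37−2} = (−1)^35 = -1.
Check: (32/37) = -1 by Zolotarev.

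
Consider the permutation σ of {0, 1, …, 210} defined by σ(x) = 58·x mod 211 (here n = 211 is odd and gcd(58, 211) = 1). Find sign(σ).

+1

Orbit of 58 under x↦58x: [58, 199, 148, 144, 123, 171, 1]… (length divides ord_211(58)).
Cycle lengths of π_58 on ℤ/211ℤ: [7, 7, 7, 7, 7, 7, 7, 7, 7, 7, 7, 7, 7, 7, 7, 7, 7, 7, 7, 7, 7, 7, 7, 7, 7, 7, 7, 7, 7, 7, 1]; 31 cycles in total.
Σ(ℓ_i−1) = 211−31 = 180; sign = (−1)^180 = +1.
Via Zolotarev, sign(π_{58}) = (58|211) = +1.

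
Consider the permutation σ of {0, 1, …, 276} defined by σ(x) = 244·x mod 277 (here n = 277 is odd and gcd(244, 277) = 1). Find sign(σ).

-1

Start at x=276: 276 → 33 → 19 → 204 → 193 → 2 → 211 → … (one orbit).
Decompose π into cycles: lengths [92, 92, 92, 1] (4 cycles, including the fixed point 0).
4 cycles on 277: each ℓ→(−1)^(ℓ−1), product (−1)^273 = -1.
Zolotarev: (244|277) = -1, matching the cycle-count sign.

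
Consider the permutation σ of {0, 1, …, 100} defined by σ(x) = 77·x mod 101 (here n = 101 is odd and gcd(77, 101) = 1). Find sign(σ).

Start at x=58: 58 → 22 → 78 → 47 → 84 → 4 → 5 → … (one orbit).
Cycle lengths of π_77 on ℤ/101ℤ: [50, 50, 1]; 3 cycles in total.
Σ(ℓ_i−1) = 101−3 = 98; sign = (−1)^98 = +1.

+1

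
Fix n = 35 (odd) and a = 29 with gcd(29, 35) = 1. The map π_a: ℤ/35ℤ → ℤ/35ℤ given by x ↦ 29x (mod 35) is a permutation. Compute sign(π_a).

+1

Trace 1: π^k(1) = [1, 29] for k=0..1.
Decompose π into cycles: lengths [2, 2, 2, 2, 2, 2, 2, 2, 2, 2, 2, 2, 2, 2, 1, 1, 1, 1, 1, 1, 1] (21 cycles, including the fixed point 0).
With 21 cycles on 35 points, sign = (−1)^{35−21} = +1.
Check: (29/35) = +1 by Zolotarev.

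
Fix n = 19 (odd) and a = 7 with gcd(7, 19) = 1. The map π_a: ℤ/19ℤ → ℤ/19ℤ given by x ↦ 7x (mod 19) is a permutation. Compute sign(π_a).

Start at x=1: 1 → 7 → 11 → 1 (one orbit).
π_7 has 7 disjoint cycles with lengths [3, 3, 3, 3, 3, 3, 1] on {0,…,18}.
Σ(ℓ_i−1) = 19−7 = 12; sign = (−1)^12 = +1.

+1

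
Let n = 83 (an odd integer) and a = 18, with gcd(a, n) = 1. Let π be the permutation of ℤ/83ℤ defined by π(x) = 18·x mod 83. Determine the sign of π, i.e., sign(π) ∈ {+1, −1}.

-1

Start at x=81: 81 → 47 → 16 → 39 → 38 → 20 → 28 → … (one orbit).
2 cycles of lengths [82, 1].
2 cycles on 83: each ℓ→(−1)^(ℓ−1), product (−1)^81 = -1.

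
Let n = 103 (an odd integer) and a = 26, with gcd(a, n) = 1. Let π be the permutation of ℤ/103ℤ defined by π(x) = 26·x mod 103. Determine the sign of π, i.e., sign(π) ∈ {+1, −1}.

Trace 18: π^k(18) = [18, 56, 14, 55, 91, 100, 25] for k=0..6.
Cycle type of π: 51×2 + 1; total 3 cycles.
Σ(ℓ_i−1) = 103−3 = 100; sign = (−1)^100 = +1.
Via Zolotarev, sign(π_{26}) = (26|103) = +1.

+1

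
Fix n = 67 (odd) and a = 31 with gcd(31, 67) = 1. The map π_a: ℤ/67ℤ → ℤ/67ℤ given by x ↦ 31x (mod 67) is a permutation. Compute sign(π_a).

Start at x=64: 64 → 41 → 65 → 5 → 21 → 48 → 14 → … (one orbit).
Cycle lengths of π_31 on ℤ/67ℤ: [66, 1]; 2 cycles in total.
Σ(ℓ_i−1) = 67−2 = 65; sign = (−1)^65 = -1.
The Jacobi symbol (31|67) = -1 (Zolotarev) agrees.

-1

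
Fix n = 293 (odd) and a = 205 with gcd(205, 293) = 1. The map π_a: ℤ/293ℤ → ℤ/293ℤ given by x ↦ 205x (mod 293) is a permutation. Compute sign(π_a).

Trace 278: π^k(278) = [278, 148, 161, 189, 69, 81, 197] for k=0..6.
The orbit structure of x ↦ 205x mod 293: 5 orbits of sizes [73, 73, 73, 73, 1].
Σ(ℓ_i−1) = 293−5 = 288; sign = (−1)^288 = +1.
Check: (205/293) = +1 by Zolotarev.

+1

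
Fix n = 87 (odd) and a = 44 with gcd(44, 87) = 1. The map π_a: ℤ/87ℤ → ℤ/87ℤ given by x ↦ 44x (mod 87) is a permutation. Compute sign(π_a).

+1

Orbit of 14 under x↦44x: [14, 7, 47, 67, 77, 82, 41]… (length divides ord_87(44)).
Cycle lengths of π_44 on ℤ/87ℤ: [28, 28, 28, 2, 1]; 5 cycles in total.
Σ(ℓ_i−1) = 87−5 = 82; sign = (−1)^82 = +1.
Via Zolotarev, sign(π_{44}) = (44|87) = +1.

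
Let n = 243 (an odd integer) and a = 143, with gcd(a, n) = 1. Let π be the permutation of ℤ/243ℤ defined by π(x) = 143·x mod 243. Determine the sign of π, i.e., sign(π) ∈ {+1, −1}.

-1

Trace 35: π^k(35) = [35, 145, 80, 19, 44, 217, 170] for k=0..6.
The orbit structure of x ↦ 143x mod 243: 14 orbits of sizes [54, 54, 54, 18, 18, 18, 6, 6, 6, 2, 2, 2, 2, 1].
With 14 cycles on 243 points, sign = (−1)^{243−14} = -1.
Zolotarev: (143|243) = -1, matching the cycle-count sign.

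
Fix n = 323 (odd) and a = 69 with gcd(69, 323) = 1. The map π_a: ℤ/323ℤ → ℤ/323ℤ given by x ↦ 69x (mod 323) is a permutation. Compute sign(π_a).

Trace 273: π^k(273) = [273, 103, 1, 69, 239, 18] for k=0..5.
The orbit structure of x ↦ 69x mod 323: 68 orbits of sizes [6, 6, 6, 6, 6, 6, 6, 6, 6, 6, 6, 6, 6, 6, 6, 6, 6, 6, 6, 6, 6, 6, 6, 6, 6, 6, 6, 6, 6, 6, 6, 6, 6, 6, 6, 6, 6, 6, 6, 6, 6, 6, 6, 6, 6, 6, 6, 6, 6, 6, 6, 1, 1, 1, 1, 1, 1, 1, 1, 1, 1, 1, 1, 1, 1, 1, 1, 1].
323 − 68 = 255 transpositions; sign(π) = (−1)^255 = -1.

-1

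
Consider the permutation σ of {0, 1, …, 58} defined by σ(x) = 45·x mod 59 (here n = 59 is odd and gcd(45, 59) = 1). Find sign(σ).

Start at x=4: 4 → 3 → 17 → 57 → 28 → 21 → 1 → … (one orbit).
Cycle type of π: 29×2 + 1; total 3 cycles.
With 3 cycles on 59 points, sign = (−1)^{59−3} = +1.
Zolotarev: (45|59) = +1, matching the cycle-count sign.

+1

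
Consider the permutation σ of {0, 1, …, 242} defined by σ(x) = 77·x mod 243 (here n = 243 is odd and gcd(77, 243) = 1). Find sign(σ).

-1

Trace 220: π^k(220) = [220, 173, 199, 14, 106, 143, 76] for k=0..6.
Decompose π into cycles: lengths [162, 54, 18, 6, 2, 1] (6 cycles, including the fixed point 0).
243 − 6 = 237 transpositions; sign(π) = (−1)^237 = -1.
(77|243)_J = -1 (Zolotarev's lemma cross-check).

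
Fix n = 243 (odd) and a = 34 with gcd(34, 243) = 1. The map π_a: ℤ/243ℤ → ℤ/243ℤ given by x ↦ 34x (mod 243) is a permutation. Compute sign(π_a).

Orbit of 19 under x↦34x: [19, 160, 94, 37, 43, 4, 136]… (length divides ord_243(34)).
π_34 has 11 disjoint cycles with lengths [81, 81, 27, 27, 9, 9, 3, 3, 1, 1, 1] on {0,…,242}.
With 11 cycles on 243 points, sign = (−1)^{243−11} = +1.

+1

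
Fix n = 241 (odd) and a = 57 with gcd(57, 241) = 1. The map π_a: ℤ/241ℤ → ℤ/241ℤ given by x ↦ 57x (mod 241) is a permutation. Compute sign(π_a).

Orbit of 213 under x↦57x: [213, 91, 126, 193, 156, 216, 21]… (length divides ord_241(57)).
The orbit structure of x ↦ 57x mod 241: 4 orbits of sizes [80, 80, 80, 1].
sign(π) = (−1)^{n − #cycles} = (−1)^{241−4} = (−1)^237 = -1.
The Jacobi symbol (57|241) = -1 (Zolotarev) agrees.

-1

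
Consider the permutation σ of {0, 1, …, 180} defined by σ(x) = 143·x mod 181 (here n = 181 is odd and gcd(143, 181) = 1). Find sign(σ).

+1

Start at x=114: 114 → 12 → 87 → 133 → 14 → 11 → 125 → … (one orbit).
The orbit structure of x ↦ 143x mod 181: 3 orbits of sizes [90, 90, 1].
With 3 cycles on 181 points, sign = (−1)^{181−3} = +1.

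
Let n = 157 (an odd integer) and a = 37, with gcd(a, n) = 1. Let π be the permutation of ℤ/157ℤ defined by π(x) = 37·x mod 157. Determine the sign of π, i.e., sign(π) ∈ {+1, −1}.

Start at x=154: 154 → 46 → 132 → 17 → 1 → 37 → 113 → … (one orbit).
Decompose π into cycles: lengths [39, 39, 39, 39, 1] (5 cycles, including the fixed point 0).
n − c = 157 − 5 = 152; sign = (−1)^152 = +1.

+1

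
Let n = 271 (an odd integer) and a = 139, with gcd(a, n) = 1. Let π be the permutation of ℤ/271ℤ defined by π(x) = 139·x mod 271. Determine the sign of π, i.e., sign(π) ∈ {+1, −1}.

Trace 268: π^k(268) = [268, 125, 31, 244, 41, 8, 28] for k=0..6.
Decompose π into cycles: lengths [45, 45, 45, 45, 45, 45, 1] (7 cycles, including the fixed point 0).
7 cycles on 271: each ℓ→(−1)^(ℓ−1), product (−1)^264 = +1.
Via Zolotarev, sign(π_{139}) = (139|271) = +1.

+1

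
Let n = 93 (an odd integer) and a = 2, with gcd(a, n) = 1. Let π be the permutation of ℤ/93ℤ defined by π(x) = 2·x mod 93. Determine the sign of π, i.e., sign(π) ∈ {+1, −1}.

-1

Orbit of 32 under x↦2x: [32, 64, 35, 70, 47, 1, 2]… (length divides ord_93(2)).
Decompose π into cycles: lengths [10, 10, 10, 10, 10, 10, 5, 5, 5, 5, 5, 5, 2, 1] (14 cycles, including the fixed point 0).
sign(π) = (−1)^{n − #cycles} = (−1)^{93−14} = (−1)^79 = -1.
Zolotarev: (2|93) = -1, matching the cycle-count sign.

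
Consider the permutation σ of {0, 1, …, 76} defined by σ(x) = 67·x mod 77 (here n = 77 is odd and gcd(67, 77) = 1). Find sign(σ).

Start at x=67: 67 → 23 → 1 → 67 (one orbit).
The orbit structure of x ↦ 67x mod 77: 33 orbits of sizes [3, 3, 3, 3, 3, 3, 3, 3, 3, 3, 3, 3, 3, 3, 3, 3, 3, 3, 3, 3, 3, 3, 1, 1, 1, 1, 1, 1, 1, 1, 1, 1, 1].
With 33 cycles on 77 points, sign = (−1)^{77−33} = +1.

+1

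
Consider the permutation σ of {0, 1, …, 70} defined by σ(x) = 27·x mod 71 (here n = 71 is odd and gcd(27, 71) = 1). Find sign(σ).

+1

Start at x=24: 24 → 9 → 30 → 29 → 2 → 54 → 38 → … (one orbit).
Cycle lengths of π_27 on ℤ/71ℤ: [35, 35, 1]; 3 cycles in total.
With 3 cycles on 71 points, sign = (−1)^{71−3} = +1.
Check: (27/71) = +1 by Zolotarev.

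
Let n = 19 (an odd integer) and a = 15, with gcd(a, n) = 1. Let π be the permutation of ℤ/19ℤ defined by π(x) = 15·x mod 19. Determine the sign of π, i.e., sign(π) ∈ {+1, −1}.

Trace 9: π^k(9) = [9, 2, 11, 13, 5, 18, 4] for k=0..6.
π_15 has 2 disjoint cycles with lengths [18, 1] on {0,…,18}.
Σ(ℓ_i−1) = 19−2 = 17; sign = (−1)^17 = -1.

-1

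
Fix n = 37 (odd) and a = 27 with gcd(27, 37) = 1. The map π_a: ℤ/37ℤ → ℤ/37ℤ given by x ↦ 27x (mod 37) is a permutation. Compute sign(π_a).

+1

Trace 10: π^k(10) = [10, 11, 1, 27, 26, 36] for k=0..5.
The orbit structure of x ↦ 27x mod 37: 7 orbits of sizes [6, 6, 6, 6, 6, 6, 1].
37 − 7 = 30 transpositions; sign(π) = (−1)^30 = +1.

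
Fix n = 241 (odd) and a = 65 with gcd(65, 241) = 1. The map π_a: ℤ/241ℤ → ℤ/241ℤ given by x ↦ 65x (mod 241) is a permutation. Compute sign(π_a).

-1

Trace 211: π^k(211) = [211, 219, 16, 76, 120, 88, 177] for k=0..6.
Decompose π into cycles: lengths [48, 48, 48, 48, 48, 1] (6 cycles, including the fixed point 0).
6 cycles on 241: each ℓ→(−1)^(ℓ−1), product (−1)^235 = -1.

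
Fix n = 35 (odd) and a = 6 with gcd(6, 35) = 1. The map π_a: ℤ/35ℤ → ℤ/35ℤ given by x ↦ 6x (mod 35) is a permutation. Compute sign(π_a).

Trace 1: π^k(1) = [1, 6] for k=0..1.
The orbit structure of x ↦ 6x mod 35: 20 orbits of sizes [2, 2, 2, 2, 2, 2, 2, 2, 2, 2, 2, 2, 2, 2, 2, 1, 1, 1, 1, 1].
35 − 20 = 15 transpositions; sign(π) = (−1)^15 = -1.
Via Zolotarev, sign(π_{6}) = (6|35) = -1.

-1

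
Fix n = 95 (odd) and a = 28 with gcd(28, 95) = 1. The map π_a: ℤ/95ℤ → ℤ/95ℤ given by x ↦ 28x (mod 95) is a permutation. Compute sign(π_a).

-1

Start at x=16: 16 → 68 → 4 → 17 → 1 → 28 → 24 → … (one orbit).
Decompose π into cycles: lengths [36, 36, 9, 9, 4, 1] (6 cycles, including the fixed point 0).
Σ(ℓ_i−1) = 95−6 = 89; sign = (−1)^89 = -1.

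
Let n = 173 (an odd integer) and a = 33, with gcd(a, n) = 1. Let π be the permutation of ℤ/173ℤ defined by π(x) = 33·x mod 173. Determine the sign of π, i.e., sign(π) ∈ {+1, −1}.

Trace 23: π^k(23) = [23, 67, 135, 130, 138, 56, 118] for k=0..6.
The orbit structure of x ↦ 33x mod 173: 3 orbits of sizes [86, 86, 1].
3 cycles on 173: each ℓ→(−1)^(ℓ−1), product (−1)^170 = +1.
Zolotarev: (33|173) = +1, matching the cycle-count sign.

+1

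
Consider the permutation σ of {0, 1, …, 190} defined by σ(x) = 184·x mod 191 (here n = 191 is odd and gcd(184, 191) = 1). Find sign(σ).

+1

Start at x=49: 49 → 39 → 109 → 1 → 184 → 49 (one orbit).
39 cycles of lengths [5, 5, 5, 5, 5, 5, 5, 5, 5, 5, 5, 5, 5, 5, 5, 5, 5, 5, 5, 5, 5, 5, 5, 5, 5, 5, 5, 5, 5, 5, 5, 5, 5, 5, 5, 5, 5, 5, 1].
sign(π) = (−1)^{n − #cycles} = (−1)^{191−39} = (−1)^152 = +1.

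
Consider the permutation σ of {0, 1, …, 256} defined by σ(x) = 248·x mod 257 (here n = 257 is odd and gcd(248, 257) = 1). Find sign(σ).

Start at x=226: 226 → 22 → 59 → 240 → 153 → 165 → 57 → … (one orbit).
Decompose π into cycles: lengths [128, 128, 1] (3 cycles, including the fixed point 0).
Σ(ℓ_i−1) = 257−3 = 254; sign = (−1)^254 = +1.
Via Zolotarev, sign(π_{248}) = (248|257) = +1.

+1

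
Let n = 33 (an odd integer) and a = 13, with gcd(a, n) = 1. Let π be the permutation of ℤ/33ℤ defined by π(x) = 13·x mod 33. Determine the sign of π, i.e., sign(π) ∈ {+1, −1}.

-1

Trace 7: π^k(7) = [7, 25, 28, 1, 13, 4, 19] for k=0..6.
Cycle type of π: 10×3 + 1×3; total 6 cycles.
Σ(ℓ_i−1) = 33−6 = 27; sign = (−1)^27 = -1.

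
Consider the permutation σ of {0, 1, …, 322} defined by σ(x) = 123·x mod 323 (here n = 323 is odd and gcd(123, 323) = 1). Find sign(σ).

+1

Orbit of 55 under x↦123x: [55, 305, 47, 290, 140, 101, 149]… (length divides ord_323(123)).
The orbit structure of x ↦ 123x mod 323: 15 orbits of sizes [36, 36, 36, 36, 36, 36, 36, 36, 9, 9, 4, 4, 4, 4, 1].
323 − 15 = 308 transpositions; sign(π) = (−1)^308 = +1.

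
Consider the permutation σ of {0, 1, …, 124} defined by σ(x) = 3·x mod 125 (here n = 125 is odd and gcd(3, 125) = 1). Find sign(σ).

-1

Start at x=27: 27 → 81 → 118 → 104 → 62 → 61 → 58 → … (one orbit).
4 cycles of lengths [100, 20, 4, 1].
n − c = 125 − 4 = 121; sign = (−1)^121 = -1.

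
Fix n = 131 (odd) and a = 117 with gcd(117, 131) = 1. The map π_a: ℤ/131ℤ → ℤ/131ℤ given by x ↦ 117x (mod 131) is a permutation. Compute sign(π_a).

Orbit of 45 under x↦117x: [45, 25, 43, 53, 44, 39, 109]… (length divides ord_131(117)).
Cycle lengths of π_117 on ℤ/131ℤ: [65, 65, 1]; 3 cycles in total.
131 − 3 = 128 transpositions; sign(π) = (−1)^128 = +1.

+1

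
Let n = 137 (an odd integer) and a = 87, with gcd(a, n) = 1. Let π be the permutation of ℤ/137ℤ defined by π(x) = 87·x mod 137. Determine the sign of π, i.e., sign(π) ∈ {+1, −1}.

+1

Trace 74: π^k(74) = [74, 136, 50, 103, 56, 77, 123] for k=0..6.
Cycle lengths of π_87 on ℤ/137ℤ: [34, 34, 34, 34, 1]; 5 cycles in total.
sign(π) = (−1)^{n − #cycles} = (−1)^{137−5} = (−1)^132 = +1.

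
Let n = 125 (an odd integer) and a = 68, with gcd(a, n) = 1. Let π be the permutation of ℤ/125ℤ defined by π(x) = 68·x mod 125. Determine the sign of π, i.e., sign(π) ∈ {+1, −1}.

-1

Trace 68: π^k(68) = [68, 124, 57, 1] for k=0..3.
Cycle lengths of π_68 on ℤ/125ℤ: [4, 4, 4, 4, 4, 4, 4, 4, 4, 4, 4, 4, 4, 4, 4, 4, 4, 4, 4, 4, 4, 4, 4, 4, 4, 4, 4, 4, 4, 4, 4, 1]; 32 cycles in total.
n − c = 125 − 32 = 93; sign = (−1)^93 = -1.
Check: (68/125) = -1 by Zolotarev.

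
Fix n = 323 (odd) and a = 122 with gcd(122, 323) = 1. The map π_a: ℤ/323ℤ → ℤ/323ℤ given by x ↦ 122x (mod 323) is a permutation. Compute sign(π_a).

+1

Trace 56: π^k(56) = [56, 49, 164, 305, 65, 178, 75] for k=0..6.
The orbit structure of x ↦ 122x mod 323: 11 orbits of sizes [48, 48, 48, 48, 48, 48, 16, 6, 6, 6, 1].
323 − 11 = 312 transpositions; sign(π) = (−1)^312 = +1.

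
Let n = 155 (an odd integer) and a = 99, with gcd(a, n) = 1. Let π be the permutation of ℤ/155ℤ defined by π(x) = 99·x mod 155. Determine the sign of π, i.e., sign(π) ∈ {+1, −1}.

-1

Orbit of 36 under x↦99x: [36, 154, 56, 119, 1, 99]… (length divides ord_155(99)).
π_99 has 28 disjoint cycles with lengths [6, 6, 6, 6, 6, 6, 6, 6, 6, 6, 6, 6, 6, 6, 6, 6, 6, 6, 6, 6, 6, 6, 6, 6, 6, 2, 2, 1] on {0,…,154}.
155 − 28 = 127 transpositions; sign(π) = (−1)^127 = -1.
(99|155)_J = -1 (Zolotarev's lemma cross-check).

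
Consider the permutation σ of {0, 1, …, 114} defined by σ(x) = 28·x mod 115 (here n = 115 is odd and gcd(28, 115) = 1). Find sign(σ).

Orbit of 33 under x↦28x: [33, 4, 112, 31, 63, 39, 57]… (length divides ord_115(28)).
π_28 has 5 disjoint cycles with lengths [44, 44, 22, 4, 1] on {0,…,114}.
n − c = 115 − 5 = 110; sign = (−1)^110 = +1.

+1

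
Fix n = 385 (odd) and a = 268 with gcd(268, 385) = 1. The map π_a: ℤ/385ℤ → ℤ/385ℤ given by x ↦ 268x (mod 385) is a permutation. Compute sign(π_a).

Orbit of 312 under x↦268x: [312, 71, 163, 179, 232, 191, 368]… (length divides ord_385(268)).
18 cycles of lengths [60, 60, 60, 60, 20, 20, 15, 15, 15, 15, 12, 12, 5, 5, 4, 3, 3, 1].
With 18 cycles on 385 points, sign = (−1)^{385−18} = -1.
(268|385)_J = -1 (Zolotarev's lemma cross-check).

-1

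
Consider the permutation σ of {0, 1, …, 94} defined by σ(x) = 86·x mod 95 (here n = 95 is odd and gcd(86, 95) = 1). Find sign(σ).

-1

Start at x=1: 1 → 86 → 81 → 31 → 6 → 41 → 11 → … (one orbit).
Cycle lengths of π_86 on ℤ/95ℤ: [18, 18, 18, 18, 18, 1, 1, 1, 1, 1]; 10 cycles in total.
Σ(ℓ_i−1) = 95−10 = 85; sign = (−1)^85 = -1.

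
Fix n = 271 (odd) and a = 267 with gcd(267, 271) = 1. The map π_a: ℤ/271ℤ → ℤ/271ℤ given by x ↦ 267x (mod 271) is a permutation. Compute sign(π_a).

-1

Orbit of 131 under x↦267x: [131, 18, 199, 17, 203, 1, 267]… (length divides ord_271(267)).
The orbit structure of x ↦ 267x mod 271: 2 orbits of sizes [270, 1].
2 cycles on 271: each ℓ→(−1)^(ℓ−1), product (−1)^269 = -1.
Via Zolotarev, sign(π_{267}) = (267|271) = -1.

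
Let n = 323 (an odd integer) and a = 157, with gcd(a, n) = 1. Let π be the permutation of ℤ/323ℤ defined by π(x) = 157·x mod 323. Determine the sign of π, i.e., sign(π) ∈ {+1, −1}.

Trace 47: π^k(47) = [47, 273, 225, 118, 115, 290, 310] for k=0..6.
Cycle lengths of π_157 on ℤ/323ℤ: [36, 36, 36, 36, 36, 36, 36, 36, 9, 9, 4, 4, 4, 4, 1]; 15 cycles in total.
With 15 cycles on 323 points, sign = (−1)^{323−15} = +1.

+1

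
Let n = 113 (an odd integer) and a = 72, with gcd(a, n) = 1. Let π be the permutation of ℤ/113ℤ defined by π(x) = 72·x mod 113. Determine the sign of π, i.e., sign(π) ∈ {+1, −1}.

+1

Start at x=15: 15 → 63 → 16 → 22 → 2 → 31 → 85 → … (one orbit).
Cycle lengths of π_72 on ℤ/113ℤ: [56, 56, 1]; 3 cycles in total.
sign(π) = (−1)^{n − #cycles} = (−1)^{113−3} = (−1)^110 = +1.
Zolotarev: (72|113) = +1, matching the cycle-count sign.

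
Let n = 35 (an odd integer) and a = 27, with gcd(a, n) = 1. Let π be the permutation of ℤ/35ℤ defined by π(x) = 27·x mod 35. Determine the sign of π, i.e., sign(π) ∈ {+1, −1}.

+1

Trace 13: π^k(13) = [13, 1, 27, 29] for k=0..3.
Cycle type of π: 4×7 + 2×3 + 1; total 11 cycles.
n − c = 35 − 11 = 24; sign = (−1)^24 = +1.
The Jacobi symbol (27|35) = +1 (Zolotarev) agrees.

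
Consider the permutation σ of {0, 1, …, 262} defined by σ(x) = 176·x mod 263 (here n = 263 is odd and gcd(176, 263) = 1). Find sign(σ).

Start at x=109: 109 → 248 → 253 → 81 → 54 → 36 → 24 → … (one orbit).
π_176 has 3 disjoint cycles with lengths [131, 131, 1] on {0,…,262}.
Σ(ℓ_i−1) = 263−3 = 260; sign = (−1)^260 = +1.
Via Zolotarev, sign(π_{176}) = (176|263) = +1.

+1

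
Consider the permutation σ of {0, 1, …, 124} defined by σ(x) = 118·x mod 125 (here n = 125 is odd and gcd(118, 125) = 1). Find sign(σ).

Orbit of 18 under x↦118x: [18, 124, 7, 76, 93, 99, 57]… (length divides ord_125(118)).
Cycle lengths of π_118 on ℤ/125ℤ: [20, 20, 20, 20, 20, 4, 4, 4, 4, 4, 4, 1]; 12 cycles in total.
12 cycles on 125: each ℓ→(−1)^(ℓ−1), product (−1)^113 = -1.
The Jacobi symbol (118|125) = -1 (Zolotarev) agrees.

-1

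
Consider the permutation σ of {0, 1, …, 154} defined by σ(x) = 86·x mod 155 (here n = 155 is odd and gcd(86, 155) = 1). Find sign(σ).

-1

Orbit of 11 under x↦86x: [11, 16, 136, 71, 61, 131, 106]… (length divides ord_155(86)).
Cycle lengths of π_86 on ℤ/155ℤ: [30, 30, 30, 30, 30, 1, 1, 1, 1, 1]; 10 cycles in total.
sign(π) = (−1)^{n − #cycles} = (−1)^{155−10} = (−1)^145 = -1.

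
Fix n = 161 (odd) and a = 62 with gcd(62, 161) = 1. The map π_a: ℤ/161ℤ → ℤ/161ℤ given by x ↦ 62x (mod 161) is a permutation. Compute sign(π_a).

Start at x=29: 29 → 27 → 64 → 104 → 8 → 13 → 1 → … (one orbit).
π_62 has 12 disjoint cycles with lengths [22, 22, 22, 22, 22, 22, 11, 11, 2, 2, 2, 1] on {0,…,160}.
n − c = 161 − 12 = 149; sign = (−1)^149 = -1.
Via Zolotarev, sign(π_{62}) = (62|161) = -1.

-1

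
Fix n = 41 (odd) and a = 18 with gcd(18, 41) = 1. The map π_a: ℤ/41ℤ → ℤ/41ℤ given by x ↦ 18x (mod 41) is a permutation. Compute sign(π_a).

+1

Orbit of 10 under x↦18x: [10, 16, 1, 18, 37]… (length divides ord_41(18)).
The orbit structure of x ↦ 18x mod 41: 9 orbits of sizes [5, 5, 5, 5, 5, 5, 5, 5, 1].
n − c = 41 − 9 = 32; sign = (−1)^32 = +1.
(18|41)_J = +1 (Zolotarev's lemma cross-check).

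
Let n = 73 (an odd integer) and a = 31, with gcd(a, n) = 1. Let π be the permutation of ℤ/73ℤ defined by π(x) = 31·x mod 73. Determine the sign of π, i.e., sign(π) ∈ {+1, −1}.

Start at x=22: 22 → 25 → 45 → 8 → 29 → 23 → 56 → … (one orbit).
Decompose π into cycles: lengths [72, 1] (2 cycles, including the fixed point 0).
sign(π) = (−1)^{n − #cycles} = (−1)^{73−2} = (−1)^71 = -1.

-1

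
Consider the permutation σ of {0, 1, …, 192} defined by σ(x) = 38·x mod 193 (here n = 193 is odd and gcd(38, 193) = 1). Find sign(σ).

Trace 182: π^k(182) = [182, 161, 135, 112, 10, 187, 158] for k=0..6.
Cycle lengths of π_38 on ℤ/193ℤ: [192, 1]; 2 cycles in total.
193 − 2 = 191 transpositions; sign(π) = (−1)^191 = -1.
Zolotarev: (38|193) = -1, matching the cycle-count sign.

-1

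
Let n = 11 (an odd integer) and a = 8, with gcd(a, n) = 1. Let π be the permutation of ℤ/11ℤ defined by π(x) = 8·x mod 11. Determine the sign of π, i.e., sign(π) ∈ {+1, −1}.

Trace 7: π^k(7) = [7, 1, 8, 9, 6, 4, 10] for k=0..6.
Decompose π into cycles: lengths [10, 1] (2 cycles, including the fixed point 0).
11 − 2 = 9 transpositions; sign(π) = (−1)^9 = -1.
The Jacobi symbol (8|11) = -1 (Zolotarev) agrees.

-1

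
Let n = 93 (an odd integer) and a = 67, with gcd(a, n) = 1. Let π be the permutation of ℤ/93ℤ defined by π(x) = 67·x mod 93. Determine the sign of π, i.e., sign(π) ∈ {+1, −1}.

Trace 1: π^k(1) = [1, 67, 25] for k=0..2.
Decompose π into cycles: lengths [3, 3, 3, 3, 3, 3, 3, 3, 3, 3, 3, 3, 3, 3, 3, 3, 3, 3, 3, 3, 3, 3, 3, 3, 3, 3, 3, 3, 3, 3, 1, 1, 1] (33 cycles, including the fixed point 0).
33 cycles on 93: each ℓ→(−1)^(ℓ−1), product (−1)^60 = +1.

+1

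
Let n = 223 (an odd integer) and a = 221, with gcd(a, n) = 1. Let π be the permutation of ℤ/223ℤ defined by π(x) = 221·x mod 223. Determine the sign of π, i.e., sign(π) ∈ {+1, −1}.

Start at x=13: 13 → 197 → 52 → 119 → 208 → 30 → 163 → … (one orbit).
Decompose π into cycles: lengths [74, 74, 74, 1] (4 cycles, including the fixed point 0).
4 cycles on 223: each ℓ→(−1)^(ℓ−1), product (−1)^219 = -1.
Via Zolotarev, sign(π_{221}) = (221|223) = -1.

-1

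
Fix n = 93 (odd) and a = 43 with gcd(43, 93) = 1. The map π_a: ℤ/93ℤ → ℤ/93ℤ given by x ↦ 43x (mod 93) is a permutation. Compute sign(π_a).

-1

Start at x=76: 76 → 13 → 1 → 43 → 82 → 85 → 28 → … (one orbit).
6 cycles of lengths [30, 30, 30, 1, 1, 1].
sign(π) = (−1)^{n − #cycles} = (−1)^{93−6} = (−1)^87 = -1.
Zolotarev: (43|93) = -1, matching the cycle-count sign.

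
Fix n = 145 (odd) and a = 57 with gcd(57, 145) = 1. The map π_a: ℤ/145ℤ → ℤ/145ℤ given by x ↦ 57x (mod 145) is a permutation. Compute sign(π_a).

-1

Orbit of 59 under x↦57x: [59, 28, 1, 57]… (length divides ord_145(57)).
Cycle lengths of π_57 on ℤ/145ℤ: [4, 4, 4, 4, 4, 4, 4, 4, 4, 4, 4, 4, 4, 4, 4, 4, 4, 4, 4, 4, 4, 4, 4, 4, 4, 4, 4, 4, 4, 2, 2, 2, 2, 2, 2, 2, 2, 2, 2, 2, 2, 2, 2, 1]; 44 cycles in total.
44 cycles on 145: each ℓ→(−1)^(ℓ−1), product (−1)^101 = -1.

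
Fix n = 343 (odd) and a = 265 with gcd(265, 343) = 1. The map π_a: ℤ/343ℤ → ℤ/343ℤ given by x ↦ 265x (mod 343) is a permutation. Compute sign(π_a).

Orbit of 62 under x↦265x: [62, 309, 251, 316, 48, 29, 139]… (length divides ord_343(265)).
10 cycles of lengths [98, 98, 98, 14, 14, 14, 2, 2, 2, 1].
Σ(ℓ_i−1) = 343−10 = 333; sign = (−1)^333 = -1.
Check: (265/343) = -1 by Zolotarev.

-1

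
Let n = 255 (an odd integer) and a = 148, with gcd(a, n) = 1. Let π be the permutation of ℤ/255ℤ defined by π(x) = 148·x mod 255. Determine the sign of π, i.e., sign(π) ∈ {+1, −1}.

+1

Start at x=7: 7 → 16 → 73 → 94 → 142 → 106 → 133 → … (one orbit).
π_148 has 21 disjoint cycles with lengths [16, 16, 16, 16, 16, 16, 16, 16, 16, 16, 16, 16, 16, 16, 16, 4, 4, 4, 1, 1, 1] on {0,…,254}.
sign(π) = (−1)^{n − #cycles} = (−1)^{255−21} = (−1)^234 = +1.
Zolotarev: (148|255) = +1, matching the cycle-count sign.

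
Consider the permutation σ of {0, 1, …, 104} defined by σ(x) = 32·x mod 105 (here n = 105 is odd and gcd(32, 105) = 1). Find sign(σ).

+1

Orbit of 32 under x↦32x: [32, 79, 8, 46, 2, 64, 53]… (length divides ord_105(32)).
The orbit structure of x ↦ 32x mod 105: 15 orbits of sizes [12, 12, 12, 12, 12, 12, 6, 6, 4, 4, 4, 3, 3, 2, 1].
With 15 cycles on 105 points, sign = (−1)^{105−15} = +1.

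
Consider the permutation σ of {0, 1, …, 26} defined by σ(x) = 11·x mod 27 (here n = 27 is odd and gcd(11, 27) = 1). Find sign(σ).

-1

Start at x=19: 19 → 20 → 4 → 17 → 25 → 5 → 1 → … (one orbit).
Decompose π into cycles: lengths [18, 6, 2, 1] (4 cycles, including the fixed point 0).
27 − 4 = 23 transpositions; sign(π) = (−1)^23 = -1.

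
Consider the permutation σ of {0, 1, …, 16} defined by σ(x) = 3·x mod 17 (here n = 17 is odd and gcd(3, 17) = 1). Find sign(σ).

-1

Trace 9: π^k(9) = [9, 10, 13, 5, 15, 11, 16] for k=0..6.
Cycle type of π: 16 + 1; total 2 cycles.
17 − 2 = 15 transpositions; sign(π) = (−1)^15 = -1.
Via Zolotarev, sign(π_{3}) = (3|17) = -1.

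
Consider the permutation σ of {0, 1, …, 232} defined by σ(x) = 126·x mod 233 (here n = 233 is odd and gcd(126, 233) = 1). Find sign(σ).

Start at x=175: 175 → 148 → 8 → 76 → 23 → 102 → 37 → … (one orbit).
Cycle lengths of π_126 on ℤ/233ℤ: [29, 29, 29, 29, 29, 29, 29, 29, 1]; 9 cycles in total.
sign(π) = (−1)^{n − #cycles} = (−1)^{233−9} = (−1)^224 = +1.
(126|233)_J = +1 (Zolotarev's lemma cross-check).

+1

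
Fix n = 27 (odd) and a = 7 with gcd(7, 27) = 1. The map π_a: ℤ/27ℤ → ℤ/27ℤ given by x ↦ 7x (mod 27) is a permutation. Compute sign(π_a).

+1

Start at x=25: 25 → 13 → 10 → 16 → 4 → 1 → 7 → … (one orbit).
The orbit structure of x ↦ 7x mod 27: 7 orbits of sizes [9, 9, 3, 3, 1, 1, 1].
With 7 cycles on 27 points, sign = (−1)^{27−7} = +1.
The Jacobi symbol (7|27) = +1 (Zolotarev) agrees.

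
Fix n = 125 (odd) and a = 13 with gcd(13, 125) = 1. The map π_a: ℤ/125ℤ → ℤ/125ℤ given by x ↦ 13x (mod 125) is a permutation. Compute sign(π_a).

Start at x=33: 33 → 54 → 77 → 1 → 13 → 44 → 72 → … (one orbit).
4 cycles of lengths [100, 20, 4, 1].
125 − 4 = 121 transpositions; sign(π) = (−1)^121 = -1.
Via Zolotarev, sign(π_{13}) = (13|125) = -1.

-1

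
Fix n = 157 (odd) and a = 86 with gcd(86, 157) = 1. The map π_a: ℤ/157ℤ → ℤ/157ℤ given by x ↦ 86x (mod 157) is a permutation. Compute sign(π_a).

+1

Orbit of 16 under x↦86x: [16, 120, 115, 156, 71, 140, 108]… (length divides ord_157(86)).
Cycle lengths of π_86 on ℤ/157ℤ: [78, 78, 1]; 3 cycles in total.
With 3 cycles on 157 points, sign = (−1)^{157−3} = +1.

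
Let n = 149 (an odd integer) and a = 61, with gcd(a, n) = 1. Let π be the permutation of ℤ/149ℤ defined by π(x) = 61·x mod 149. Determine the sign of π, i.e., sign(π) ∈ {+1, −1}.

Start at x=116: 116 → 73 → 132 → 6 → 68 → 125 → 26 → … (one orbit).
Cycle type of π: 74×2 + 1; total 3 cycles.
sign(π) = (−1)^{n − #cycles} = (−1)^{149−3} = (−1)^146 = +1.
Check: (61/149) = +1 by Zolotarev.

+1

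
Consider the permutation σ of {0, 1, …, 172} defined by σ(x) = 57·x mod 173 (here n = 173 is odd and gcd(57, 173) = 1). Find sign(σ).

Orbit of 36 under x↦57x: [36, 149, 16, 47, 84, 117, 95]… (length divides ord_173(57)).
5 cycles of lengths [43, 43, 43, 43, 1].
173 − 5 = 168 transpositions; sign(π) = (−1)^168 = +1.
(57|173)_J = +1 (Zolotarev's lemma cross-check).

+1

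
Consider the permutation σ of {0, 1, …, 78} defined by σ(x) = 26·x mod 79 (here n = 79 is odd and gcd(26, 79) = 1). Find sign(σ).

+1

Orbit of 45 under x↦26x: [45, 64, 5, 51, 62, 32, 42]… (length divides ord_79(26)).
π_26 has 3 disjoint cycles with lengths [39, 39, 1] on {0,…,78}.
79 − 3 = 76 transpositions; sign(π) = (−1)^76 = +1.
Via Zolotarev, sign(π_{26}) = (26|79) = +1.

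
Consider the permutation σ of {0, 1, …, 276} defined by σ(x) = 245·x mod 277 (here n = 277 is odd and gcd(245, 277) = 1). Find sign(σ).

-1

Orbit of 64 under x↦245x: [64, 168, 164, 15, 74, 125, 155]… (length divides ord_277(245)).
Cycle type of π: 92×3 + 1; total 4 cycles.
sign(π) = (−1)^{n − #cycles} = (−1)^{277−4} = (−1)^273 = -1.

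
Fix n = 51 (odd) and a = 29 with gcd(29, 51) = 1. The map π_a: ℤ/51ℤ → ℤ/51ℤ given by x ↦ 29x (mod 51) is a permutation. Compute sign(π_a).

+1

Orbit of 41 under x↦29x: [41, 16, 5, 43, 23, 4, 14]… (length divides ord_51(29)).
π_29 has 5 disjoint cycles with lengths [16, 16, 16, 2, 1] on {0,…,50}.
With 5 cycles on 51 points, sign = (−1)^{51−5} = +1.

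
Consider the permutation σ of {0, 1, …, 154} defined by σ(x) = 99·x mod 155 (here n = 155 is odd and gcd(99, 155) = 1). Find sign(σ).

-1

Start at x=99: 99 → 36 → 154 → 56 → 119 → 1 → 99 (one orbit).
Cycle lengths of π_99 on ℤ/155ℤ: [6, 6, 6, 6, 6, 6, 6, 6, 6, 6, 6, 6, 6, 6, 6, 6, 6, 6, 6, 6, 6, 6, 6, 6, 6, 2, 2, 1]; 28 cycles in total.
155 − 28 = 127 transpositions; sign(π) = (−1)^127 = -1.
Zolotarev: (99|155) = -1, matching the cycle-count sign.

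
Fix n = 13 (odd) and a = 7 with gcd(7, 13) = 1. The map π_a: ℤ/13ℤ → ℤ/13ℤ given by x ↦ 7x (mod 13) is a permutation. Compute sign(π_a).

Orbit of 4 under x↦7x: [4, 2, 1, 7, 10, 5, 9]… (length divides ord_13(7)).
π_7 has 2 disjoint cycles with lengths [12, 1] on {0,…,12}.
Σ(ℓ_i−1) = 13−2 = 11; sign = (−1)^11 = -1.
The Jacobi symbol (7|13) = -1 (Zolotarev) agrees.

-1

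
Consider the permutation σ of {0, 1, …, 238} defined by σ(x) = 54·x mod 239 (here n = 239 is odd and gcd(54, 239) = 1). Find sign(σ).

+1

Trace 200: π^k(200) = [200, 45, 40, 9, 8, 193, 145] for k=0..6.
Decompose π into cycles: lengths [119, 119, 1] (3 cycles, including the fixed point 0).
239 − 3 = 236 transpositions; sign(π) = (−1)^236 = +1.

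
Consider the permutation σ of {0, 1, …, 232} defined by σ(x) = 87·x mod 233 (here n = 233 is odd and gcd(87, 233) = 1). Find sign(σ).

Trace 10: π^k(10) = [10, 171, 198, 217, 6, 56, 212] for k=0..6.
2 cycles of lengths [232, 1].
With 2 cycles on 233 points, sign = (−1)^{233−2} = -1.
Check: (87/233) = -1 by Zolotarev.

-1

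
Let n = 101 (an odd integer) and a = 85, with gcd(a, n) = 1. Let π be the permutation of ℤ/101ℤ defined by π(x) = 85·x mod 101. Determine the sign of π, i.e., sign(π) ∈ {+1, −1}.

+1

Trace 31: π^k(31) = [31, 9, 58, 82, 1, 85, 54] for k=0..6.
Decompose π into cycles: lengths [50, 50, 1] (3 cycles, including the fixed point 0).
101 − 3 = 98 transpositions; sign(π) = (−1)^98 = +1.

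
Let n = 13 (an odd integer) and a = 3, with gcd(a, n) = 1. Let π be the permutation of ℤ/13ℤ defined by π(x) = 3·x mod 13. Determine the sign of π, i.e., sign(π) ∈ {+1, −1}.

Orbit of 9 under x↦3x: [9, 1, 3]… (length divides ord_13(3)).
The orbit structure of x ↦ 3x mod 13: 5 orbits of sizes [3, 3, 3, 3, 1].
n − c = 13 − 5 = 8; sign = (−1)^8 = +1.
The Jacobi symbol (3|13) = +1 (Zolotarev) agrees.

+1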